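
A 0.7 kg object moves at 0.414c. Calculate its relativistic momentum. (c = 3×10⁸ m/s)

γ = 1/√(1 - 0.414²) = 1.0986
v = 0.414 × 3×10⁸ = 1.242×10⁸ m/s
p = γmv = 1.0986 × 0.7 × 1.242×10⁸ = 9.551×10⁷ kg·m/s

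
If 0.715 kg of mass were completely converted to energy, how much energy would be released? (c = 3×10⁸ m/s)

Using E = mc²:
c² = (3×10⁸)² = 9×10¹⁶ m²/s²
E = 0.715 × 9×10¹⁶ = 6.435×10¹⁶ J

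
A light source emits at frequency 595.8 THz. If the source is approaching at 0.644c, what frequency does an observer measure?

β = v/c = 0.644
(1+β)/(1-β) = 1.644/0.356 = 4.618
Doppler factor = √(4.618) = 2.149
f_obs = 595.8 × 2.149 = 1280 THz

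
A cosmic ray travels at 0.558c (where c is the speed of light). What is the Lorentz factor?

v/c = 0.558, so (v/c)² = 0.311364
1 - (v/c)² = 0.688636
γ = 1/√(0.688636) = 1.205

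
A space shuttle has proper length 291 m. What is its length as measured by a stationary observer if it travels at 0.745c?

Proper length L₀ = 291 m
γ = 1/√(1 - 0.745²) = 1.499
L = L₀/γ = 291/1.499 = 194.1 m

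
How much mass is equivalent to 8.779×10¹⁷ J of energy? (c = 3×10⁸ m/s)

From E = mc², we get m = E/c²
c² = (3×10⁸)² = 9×10¹⁶ m²/s²
m = 8.779×10¹⁷ / 9×10¹⁶ = 9.754 kg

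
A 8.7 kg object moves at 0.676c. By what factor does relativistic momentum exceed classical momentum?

p_rel = γmv, p_class = mv
Ratio = γ = 1/√(1 - 0.676²) = 1.357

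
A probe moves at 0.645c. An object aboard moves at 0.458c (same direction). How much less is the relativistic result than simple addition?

Classical: u' + v = 0.458 + 0.645 = 1.103c
Relativistic: u = (0.458 + 0.645)/(1 + 0.29541) = 1.103/1.29541 = 0.8515c
Difference: 1.103 - 0.8515 = 0.2515c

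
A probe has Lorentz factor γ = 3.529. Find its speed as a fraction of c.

From γ = 1/√(1 - v²/c²):
1/γ² = 1/3.529² = 0.08030
v²/c² = 1 - 0.08030 = 0.9197
v/c = √(0.9197) = 0.9590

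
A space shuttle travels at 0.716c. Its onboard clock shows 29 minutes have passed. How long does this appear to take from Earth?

Proper time Δt₀ = 29 minutes
γ = 1/√(1 - 0.716²) = 1.4325
Δt = γΔt₀ = 1.4325 × 29 = 41.54 minutes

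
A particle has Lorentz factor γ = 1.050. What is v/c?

From γ = 1/√(1 - v²/c²):
1/γ² = 1/1.050² = 0.90703
v²/c² = 1 - 0.90703 = 0.09297
v/c = √(0.09297) = 0.3049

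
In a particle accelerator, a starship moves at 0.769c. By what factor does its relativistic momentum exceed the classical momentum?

p_rel = γmv, p_class = mv
Ratio = γ = 1/√(1 - 0.769²)
= 1/√(0.408639) = 1.564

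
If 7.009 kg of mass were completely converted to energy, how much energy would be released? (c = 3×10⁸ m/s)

Using E = mc²:
c² = (3×10⁸)² = 9×10¹⁶ m²/s²
E = 7.009 × 9×10¹⁶ = 6.308×10¹⁷ J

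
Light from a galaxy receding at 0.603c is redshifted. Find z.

β = 0.603
(1+β)/(1-β) = 1.603/0.397 = 4.038
√(4.038) = 2.009
z = 2.009 - 1 = 1.009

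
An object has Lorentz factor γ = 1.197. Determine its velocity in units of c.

From γ = 1/√(1 - v²/c²):
1/γ² = 1/1.197² = 0.6979
v²/c² = 1 - 0.6979 = 0.3021
v/c = √(0.3021) = 0.5496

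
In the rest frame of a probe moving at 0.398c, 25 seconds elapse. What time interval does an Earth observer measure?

Proper time Δt₀ = 25 seconds
γ = 1/√(1 - 0.398²) = 1.090
Δt = γΔt₀ = 1.090 × 25 = 27.25 seconds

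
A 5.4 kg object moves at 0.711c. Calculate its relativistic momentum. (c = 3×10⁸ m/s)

γ = 1/√(1 - 0.711²) = 1.422
v = 0.711 × 3×10⁸ = 2.133×10⁸ m/s
p = γmv = 1.422 × 5.4 × 2.133×10⁸ = 1.638×10⁹ kg·m/s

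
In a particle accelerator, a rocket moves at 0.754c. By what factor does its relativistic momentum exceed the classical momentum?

p_rel = γmv, p_class = mv
Ratio = γ = 1/√(1 - 0.754²)
= 1/√(0.431484) = 1.522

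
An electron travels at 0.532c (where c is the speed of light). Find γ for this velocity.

v/c = 0.532, so (v/c)² = 0.283024
1 - (v/c)² = 0.716976
γ = 1/√(0.716976) = 1.181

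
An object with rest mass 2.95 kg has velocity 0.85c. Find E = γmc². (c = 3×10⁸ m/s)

γ = 1/√(1 - 0.85²) = 1.8983
mc² = 2.95 × (3×10⁸)² = 2.655×10¹⁷ J
E = γmc² = 1.8983 × 2.655×10¹⁷ = 5.040×10¹⁷ J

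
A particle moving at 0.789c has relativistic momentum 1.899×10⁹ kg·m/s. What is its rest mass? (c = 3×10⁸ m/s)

γ = 1/√(1 - 0.789²) = 1.6276
v = 0.789 × 3×10⁸ = 2.367×10⁸ m/s
m = p/(γv) = 1.899×10⁹/(1.6276 × 2.367×10⁸) = 4.929 kg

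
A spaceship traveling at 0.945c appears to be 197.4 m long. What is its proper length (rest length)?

Contracted length L = 197.4 m
γ = 1/√(1 - 0.945²) = 3.057
L₀ = γL = 3.057 × 197.4 = 603.5 m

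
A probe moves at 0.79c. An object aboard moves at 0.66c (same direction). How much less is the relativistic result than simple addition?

Classical: u' + v = 0.66 + 0.79 = 1.45c
Relativistic: u = (0.66 + 0.79)/(1 + 0.5214) = 1.45/1.5214 = 0.9531c
Difference: 1.45 - 0.9531 = 0.4969c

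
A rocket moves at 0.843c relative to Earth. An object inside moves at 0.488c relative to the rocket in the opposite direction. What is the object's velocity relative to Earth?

Object's velocity in rocket frame is u' = -0.488c
u = (u' + v)/(1 + u'v/c²) = (v - 0.488)/(1 - 0.488·v/c²)
Numerator: 0.843 - 0.488 = 0.355
Denominator: 1 - 0.411384 = 0.588616
u = 0.355/0.588616 = 0.6031c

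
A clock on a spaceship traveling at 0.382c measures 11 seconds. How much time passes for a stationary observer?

Proper time Δt₀ = 11 seconds
γ = 1/√(1 - 0.382²) = 1.082
Δt = γΔt₀ = 1.082 × 11 = 11.90 seconds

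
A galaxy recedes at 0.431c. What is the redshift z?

β = 0.431
(1+β)/(1-β) = 1.431/0.569 = 2.515
√(2.515) = 1.5859
z = 1.5859 - 1 = 0.5859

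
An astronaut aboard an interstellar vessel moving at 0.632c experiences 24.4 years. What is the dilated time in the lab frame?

Proper time Δt₀ = 24.4 years
γ = 1/√(1 - 0.632²) = 1.2904
Δt = γΔt₀ = 1.2904 × 24.4 = 31.49 years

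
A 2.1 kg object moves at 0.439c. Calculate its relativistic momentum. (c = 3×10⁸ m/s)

γ = 1/√(1 - 0.439²) = 1.113
v = 0.439 × 3×10⁸ = 1.317×10⁸ m/s
p = γmv = 1.113 × 2.1 × 1.317×10⁸ = 3.078×10⁸ kg·m/s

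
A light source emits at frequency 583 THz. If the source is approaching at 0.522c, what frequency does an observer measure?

β = v/c = 0.522
(1+β)/(1-β) = 1.522/0.478 = 3.184
Doppler factor = √(3.184) = 1.784
f_obs = 583 × 1.784 = 1040 THz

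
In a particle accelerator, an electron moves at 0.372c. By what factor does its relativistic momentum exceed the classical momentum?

p_rel = γmv, p_class = mv
Ratio = γ = 1/√(1 - 0.372²)
= 1/√(0.861616) = 1.077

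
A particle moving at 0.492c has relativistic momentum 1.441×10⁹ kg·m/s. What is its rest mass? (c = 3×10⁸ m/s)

γ = 1/√(1 - 0.492²) = 1.1486
v = 0.492 × 3×10⁸ = 1.476×10⁸ m/s
m = p/(γv) = 1.441×10⁹/(1.1486 × 1.476×10⁸) = 8.500 kg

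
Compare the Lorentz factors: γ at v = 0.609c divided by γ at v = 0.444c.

γ₁ = 1/√(1 - 0.609²) = 1.261
γ₂ = 1/√(1 - 0.444²) = 1.116
γ₁/γ₂ = 1.261/1.116 = 1.130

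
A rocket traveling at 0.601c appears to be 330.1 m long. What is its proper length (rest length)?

Contracted length L = 330.1 m
γ = 1/√(1 - 0.601²) = 1.251
L₀ = γL = 1.251 × 330.1 = 413.0 m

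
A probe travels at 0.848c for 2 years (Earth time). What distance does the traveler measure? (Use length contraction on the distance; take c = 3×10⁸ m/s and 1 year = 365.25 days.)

Earth distance: d = v × t = 0.848c × 2 yr = 1.6057×10¹⁶ m
γ = 1.8868
d' = d/γ = 1.6057×10¹⁶/1.8868 = 8.510×10¹⁵ m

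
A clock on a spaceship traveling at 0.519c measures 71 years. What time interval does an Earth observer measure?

Proper time Δt₀ = 71 years
γ = 1/√(1 - 0.519²) = 1.1699
Δt = γΔt₀ = 1.1699 × 71 = 83.06 years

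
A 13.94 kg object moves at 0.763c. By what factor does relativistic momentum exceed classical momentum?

p_rel = γmv, p_class = mv
Ratio = γ = 1/√(1 - 0.763²) = 1.547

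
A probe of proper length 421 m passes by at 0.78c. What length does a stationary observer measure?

Proper length L₀ = 421 m
γ = 1/√(1 - 0.78²) = 1.598
L = L₀/γ = 421/1.598 = 263.5 m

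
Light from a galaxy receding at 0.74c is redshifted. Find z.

β = 0.74
(1+β)/(1-β) = 1.74/0.26 = 6.692
√(6.692) = 2.587
z = 2.587 - 1 = 1.587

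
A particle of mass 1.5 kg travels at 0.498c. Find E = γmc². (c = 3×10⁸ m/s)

γ = 1/√(1 - 0.498²) = 1.153
mc² = 1.5 × (3×10⁸)² = 1.350×10¹⁷ J
E = γmc² = 1.153 × 1.350×10¹⁷ = 1.557×10¹⁷ J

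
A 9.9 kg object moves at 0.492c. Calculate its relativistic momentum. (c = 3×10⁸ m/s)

γ = 1/√(1 - 0.492²) = 1.1486
v = 0.492 × 3×10⁸ = 1.476×10⁸ m/s
p = γmv = 1.1486 × 9.9 × 1.476×10⁸ = 1.678×10⁹ kg·m/s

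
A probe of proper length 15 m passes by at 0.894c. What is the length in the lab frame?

Proper length L₀ = 15 m
γ = 1/√(1 - 0.894²) = 2.2318
L = L₀/γ = 15/2.2318 = 6.721 m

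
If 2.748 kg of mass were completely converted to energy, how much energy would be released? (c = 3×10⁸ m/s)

Using E = mc²:
c² = (3×10⁸)² = 9×10¹⁶ m²/s²
E = 2.748 × 9×10¹⁶ = 2.473×10¹⁷ J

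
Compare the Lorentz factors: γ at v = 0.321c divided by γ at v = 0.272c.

γ₁ = 1/√(1 - 0.321²) = 1.056
γ₂ = 1/√(1 - 0.272²) = 1.039
γ₁/γ₂ = 1.056/1.039 = 1.016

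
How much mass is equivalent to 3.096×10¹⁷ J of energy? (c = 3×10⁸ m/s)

From E = mc², we get m = E/c²
c² = (3×10⁸)² = 9×10¹⁶ m²/s²
m = 3.096×10¹⁷ / 9×10¹⁶ = 3.440 kg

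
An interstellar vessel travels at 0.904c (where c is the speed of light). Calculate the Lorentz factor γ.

v/c = 0.904, so (v/c)² = 0.817216
1 - (v/c)² = 0.182784
γ = 1/√(0.182784) = 2.339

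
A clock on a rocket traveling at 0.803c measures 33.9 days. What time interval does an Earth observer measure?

Proper time Δt₀ = 33.9 days
γ = 1/√(1 - 0.803²) = 1.678
Δt = γΔt₀ = 1.678 × 33.9 = 56.88 days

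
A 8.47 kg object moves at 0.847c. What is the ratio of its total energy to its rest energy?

E = γmc², E₀ = mc²
E/E₀ = γ = 1/√(1 - 0.847²) = 1.881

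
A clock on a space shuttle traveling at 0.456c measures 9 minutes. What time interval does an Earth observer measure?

Proper time Δt₀ = 9 minutes
γ = 1/√(1 - 0.456²) = 1.1236
Δt = γΔt₀ = 1.1236 × 9 = 10.11 minutes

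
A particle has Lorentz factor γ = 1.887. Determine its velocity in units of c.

From γ = 1/√(1 - v²/c²):
1/γ² = 1/1.887² = 0.28084
v²/c² = 1 - 0.28084 = 0.71916
v/c = √(0.71916) = 0.8480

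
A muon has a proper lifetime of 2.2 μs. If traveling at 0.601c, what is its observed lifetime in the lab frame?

Proper lifetime τ₀ = 2.2 μs
γ = 1/√(1 - 0.601²) = 1.2512
τ = γτ₀ = 1.2512 × 2.2 μs = 2.753 μs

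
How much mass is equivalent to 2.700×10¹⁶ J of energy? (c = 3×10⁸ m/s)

From E = mc², we get m = E/c²
c² = (3×10⁸)² = 9×10¹⁶ m²/s²
m = 2.700×10¹⁶ / 9×10¹⁶ = 0.3000 kg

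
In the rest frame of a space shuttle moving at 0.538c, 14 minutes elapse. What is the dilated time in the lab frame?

Proper time Δt₀ = 14 minutes
γ = 1/√(1 - 0.538²) = 1.1863
Δt = γΔt₀ = 1.1863 × 14 = 16.61 minutes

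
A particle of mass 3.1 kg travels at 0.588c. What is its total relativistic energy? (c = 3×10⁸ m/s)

γ = 1/√(1 - 0.588²) = 1.2363
mc² = 3.1 × (3×10⁸)² = 2.790×10¹⁷ J
E = γmc² = 1.2363 × 2.790×10¹⁷ = 3.449×10¹⁷ J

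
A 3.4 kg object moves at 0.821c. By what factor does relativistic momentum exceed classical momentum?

p_rel = γmv, p_class = mv
Ratio = γ = 1/√(1 - 0.821²) = 1.752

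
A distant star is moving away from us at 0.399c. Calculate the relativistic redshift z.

β = 0.399
(1+β)/(1-β) = 1.399/0.601 = 2.3278
√(2.3278) = 1.5257
z = 1.5257 - 1 = 0.5257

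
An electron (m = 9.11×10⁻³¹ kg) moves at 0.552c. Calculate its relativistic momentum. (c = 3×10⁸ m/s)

γ = 1/√(1 - 0.552²) = 1.199
v = 0.552 × 3×10⁸ = 1.656×10⁸ m/s
p = γmv = 1.199 × 9.11×10⁻³¹ × 1.656×10⁸ = 1.809×10⁻²² kg·m/s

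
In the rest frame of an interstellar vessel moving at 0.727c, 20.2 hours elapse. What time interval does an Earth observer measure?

Proper time Δt₀ = 20.2 hours
γ = 1/√(1 - 0.727²) = 1.4564
Δt = γΔt₀ = 1.4564 × 20.2 = 29.42 hours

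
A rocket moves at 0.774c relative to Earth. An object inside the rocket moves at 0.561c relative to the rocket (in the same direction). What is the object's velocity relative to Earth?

u = (u' + v)/(1 + u'v/c²)
Numerator: 0.561 + 0.774 = 1.335
Denominator: 1 + 0.434214 = 1.434214
u = 1.335/1.434214 = 0.9308c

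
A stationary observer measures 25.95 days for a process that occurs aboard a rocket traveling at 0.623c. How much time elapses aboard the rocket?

Dilated time Δt = 25.95 days
γ = 1/√(1 - 0.623²) = 1.2784
Δt₀ = Δt/γ = 25.95/1.2784 = 20.30 days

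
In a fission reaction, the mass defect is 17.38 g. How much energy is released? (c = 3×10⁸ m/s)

Convert mass defect: Δm = 17.38 g = 0.01738 kg
E = Δm·c² = 0.01738 × (3×10⁸)²
= 0.01738 × 9×10¹⁶ = 1.564×10¹⁵ J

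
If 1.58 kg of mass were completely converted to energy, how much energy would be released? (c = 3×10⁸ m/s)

Using E = mc²:
c² = (3×10⁸)² = 9×10¹⁶ m²/s²
E = 1.58 × 9×10¹⁶ = 1.422×10¹⁷ J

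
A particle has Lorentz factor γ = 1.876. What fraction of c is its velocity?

From γ = 1/√(1 - v²/c²):
1/γ² = 1/1.876² = 0.2841
v²/c² = 1 - 0.2841 = 0.7159
v/c = √(0.7159) = 0.8461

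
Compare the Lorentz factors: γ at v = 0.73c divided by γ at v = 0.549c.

γ₁ = 1/√(1 - 0.73²) = 1.463
γ₂ = 1/√(1 - 0.549²) = 1.196
γ₁/γ₂ = 1.463/1.196 = 1.223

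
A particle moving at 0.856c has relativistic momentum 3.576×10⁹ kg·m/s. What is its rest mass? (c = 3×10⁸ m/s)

γ = 1/√(1 - 0.856²) = 1.9343
v = 0.856 × 3×10⁸ = 2.568×10⁸ m/s
m = p/(γv) = 3.576×10⁹/(1.9343 × 2.568×10⁸) = 7.199 kg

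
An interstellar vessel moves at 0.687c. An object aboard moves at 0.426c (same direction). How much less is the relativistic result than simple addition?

Classical: u' + v = 0.426 + 0.687 = 1.113c
Relativistic: u = (0.426 + 0.687)/(1 + 0.292662) = 1.113/1.292662 = 0.8610c
Difference: 1.113 - 0.8610 = 0.2520c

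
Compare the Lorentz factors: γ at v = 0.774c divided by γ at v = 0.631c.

γ₁ = 1/√(1 - 0.774²) = 1.579
γ₂ = 1/√(1 - 0.631²) = 1.289
γ₁/γ₂ = 1.579/1.289 = 1.225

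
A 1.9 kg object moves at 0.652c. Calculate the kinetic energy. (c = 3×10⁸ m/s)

γ = 1/√(1 - 0.652²) = 1.3189
γ - 1 = 0.3189
KE = (γ-1)mc² = 0.3189 × 1.9 × (3×10⁸)² = 5.453×10¹⁶ J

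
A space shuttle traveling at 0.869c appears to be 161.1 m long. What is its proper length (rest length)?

Contracted length L = 161.1 m
γ = 1/√(1 - 0.869²) = 2.021
L₀ = γL = 2.021 × 161.1 = 325.6 m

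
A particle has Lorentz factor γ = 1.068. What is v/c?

From γ = 1/√(1 - v²/c²):
1/γ² = 1/1.068² = 0.8767
v²/c² = 1 - 0.8767 = 0.1233
v/c = √(0.1233) = 0.3511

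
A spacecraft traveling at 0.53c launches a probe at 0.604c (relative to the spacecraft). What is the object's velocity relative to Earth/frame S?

u = (u' + v)/(1 + u'v/c²)
Numerator: 0.604 + 0.53 = 1.134
Denominator: 1 + 0.32012 = 1.32012
u = 1.134/1.32012 = 0.8590c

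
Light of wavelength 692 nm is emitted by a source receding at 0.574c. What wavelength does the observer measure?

β = 0.574
Wavelength Doppler factor = √(1.574/0.426) = √(3.695) = 1.922
λ_obs = 692 × 1.922 = 1330 nm (redshift)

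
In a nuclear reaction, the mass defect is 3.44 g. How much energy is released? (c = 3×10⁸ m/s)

Convert mass defect: Δm = 3.44 g = 0.00344 kg
E = Δm·c² = 0.00344 × (3×10⁸)²
= 0.00344 × 9×10¹⁶ = 3.096×10¹⁴ J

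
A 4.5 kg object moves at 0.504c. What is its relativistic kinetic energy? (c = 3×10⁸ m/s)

γ = 1/√(1 - 0.504²) = 1.1578
γ - 1 = 0.1578
KE = (γ-1)mc² = 0.1578 × 4.5 × (3×10⁸)² = 6.391×10¹⁶ J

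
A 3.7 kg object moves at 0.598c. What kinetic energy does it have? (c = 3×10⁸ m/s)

γ = 1/√(1 - 0.598²) = 1.24767
γ - 1 = 0.24767
KE = (γ-1)mc² = 0.24767 × 3.7 × (3×10⁸)² = 8.247×10¹⁶ J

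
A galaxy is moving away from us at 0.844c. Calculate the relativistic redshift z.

β = 0.844
(1+β)/(1-β) = 1.844/0.156 = 11.82
√(11.82) = 3.438
z = 3.438 - 1 = 2.438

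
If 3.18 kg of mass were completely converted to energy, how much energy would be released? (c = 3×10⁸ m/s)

Using E = mc²:
c² = (3×10⁸)² = 9×10¹⁶ m²/s²
E = 3.18 × 9×10¹⁶ = 2.862×10¹⁷ J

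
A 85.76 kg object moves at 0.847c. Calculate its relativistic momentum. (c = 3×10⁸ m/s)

γ = 1/√(1 - 0.847²) = 1.881
v = 0.847 × 3×10⁸ = 2.541×10⁸ m/s
p = γmv = 1.881 × 85.76 × 2.541×10⁸ = 4.099×10¹⁰ kg·m/s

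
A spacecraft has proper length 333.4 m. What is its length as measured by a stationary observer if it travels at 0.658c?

Proper length L₀ = 333.4 m
γ = 1/√(1 - 0.658²) = 1.328
L = L₀/γ = 333.4/1.328 = 251.1 m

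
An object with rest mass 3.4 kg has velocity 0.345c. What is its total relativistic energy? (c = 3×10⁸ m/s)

γ = 1/√(1 - 0.345²) = 1.0654
mc² = 3.4 × (3×10⁸)² = 3.060×10¹⁷ J
E = γmc² = 1.0654 × 3.060×10¹⁷ = 3.260×10¹⁷ J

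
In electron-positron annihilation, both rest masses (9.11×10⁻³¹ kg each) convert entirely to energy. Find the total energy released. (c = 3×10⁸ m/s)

Both particles have the same rest mass, so total mass = 2m
E = 2m·c² = 2 × 9.11×10⁻³¹ × (3×10⁸)²
= 2 × 9.11×10⁻³¹ × 9×10¹⁶
= 1.640×10⁻¹³ J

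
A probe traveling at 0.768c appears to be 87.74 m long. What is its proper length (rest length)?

Contracted length L = 87.74 m
γ = 1/√(1 - 0.768²) = 1.561
L₀ = γL = 1.561 × 87.74 = 137.0 m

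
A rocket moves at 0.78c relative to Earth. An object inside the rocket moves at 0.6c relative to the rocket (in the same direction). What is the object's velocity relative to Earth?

u = (u' + v)/(1 + u'v/c²)
Numerator: 0.6 + 0.78 = 1.38
Denominator: 1 + 0.468 = 1.468
u = 1.38/1.468 = 0.9401c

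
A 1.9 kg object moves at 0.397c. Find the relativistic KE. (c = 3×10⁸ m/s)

γ = 1/√(1 - 0.397²) = 1.08954
γ - 1 = 0.08954
KE = (γ-1)mc² = 0.08954 × 1.9 × (3×10⁸)² = 1.531×10¹⁶ J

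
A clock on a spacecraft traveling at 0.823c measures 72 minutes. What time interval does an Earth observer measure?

Proper time Δt₀ = 72 minutes
γ = 1/√(1 - 0.823²) = 1.76044
Δt = γΔt₀ = 1.76044 × 72 = 126.8 minutes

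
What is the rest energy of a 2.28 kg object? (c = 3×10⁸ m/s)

c² = (3×10⁸)² = 9.000×10¹⁶ m²/s²
E₀ = mc² = 2.28 × 9.000×10¹⁶ = 2.052×10¹⁷ J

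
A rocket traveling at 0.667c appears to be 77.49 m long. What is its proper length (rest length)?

Contracted length L = 77.49 m
γ = 1/√(1 - 0.667²) = 1.342
L₀ = γL = 1.342 × 77.49 = 104.0 m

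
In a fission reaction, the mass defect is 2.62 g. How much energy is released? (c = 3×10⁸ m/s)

Convert mass defect: Δm = 2.62 g = 0.00262 kg
E = Δm·c² = 0.00262 × (3×10⁸)²
= 0.00262 × 9×10¹⁶ = 2.358×10¹⁴ J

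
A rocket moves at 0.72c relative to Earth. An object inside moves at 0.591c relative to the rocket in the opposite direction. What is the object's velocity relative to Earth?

Object's velocity in rocket frame is u' = -0.591c
u = (u' + v)/(1 + u'v/c²) = (v - 0.591)/(1 - 0.591·v/c²)
Numerator: 0.72 - 0.591 = 0.129
Denominator: 1 - 0.42552 = 0.57448
u = 0.129/0.57448 = 0.2246c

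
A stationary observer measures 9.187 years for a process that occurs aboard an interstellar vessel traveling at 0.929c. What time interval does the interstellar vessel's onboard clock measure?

Dilated time Δt = 9.187 years
γ = 1/√(1 - 0.929²) = 2.702
Δt₀ = Δt/γ = 9.187/2.702 = 3.400 years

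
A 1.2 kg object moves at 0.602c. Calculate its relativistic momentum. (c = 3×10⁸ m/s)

γ = 1/√(1 - 0.602²) = 1.2524
v = 0.602 × 3×10⁸ = 1.806×10⁸ m/s
p = γmv = 1.2524 × 1.2 × 1.806×10⁸ = 2.714×10⁸ kg·m/s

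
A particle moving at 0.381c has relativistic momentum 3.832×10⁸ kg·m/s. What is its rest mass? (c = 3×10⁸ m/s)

γ = 1/√(1 - 0.381²) = 1.0816
v = 0.381 × 3×10⁸ = 1.143×10⁸ m/s
m = p/(γv) = 3.832×10⁸/(1.0816 × 1.143×10⁸) = 3.100 kg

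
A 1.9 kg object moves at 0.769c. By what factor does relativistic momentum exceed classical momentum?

p_rel = γmv, p_class = mv
Ratio = γ = 1/√(1 - 0.769²) = 1.564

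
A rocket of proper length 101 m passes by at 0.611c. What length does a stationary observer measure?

Proper length L₀ = 101 m
γ = 1/√(1 - 0.611²) = 1.26322
L = L₀/γ = 101/1.26322 = 79.95 m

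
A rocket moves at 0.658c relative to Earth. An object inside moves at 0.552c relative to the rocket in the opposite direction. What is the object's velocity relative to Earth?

Object's velocity in rocket frame is u' = -0.552c
u = (u' + v)/(1 + u'v/c²) = (v - 0.552)/(1 - 0.552·v/c²)
Numerator: 0.658 - 0.552 = 0.106
Denominator: 1 - 0.363216 = 0.636784
u = 0.106/0.636784 = 0.1665c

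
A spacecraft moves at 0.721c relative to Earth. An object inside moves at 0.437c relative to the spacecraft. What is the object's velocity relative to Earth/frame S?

u = (u' + v)/(1 + u'v/c²)
Numerator: 0.437 + 0.721 = 1.158
Denominator: 1 + 0.315077 = 1.315077
u = 1.158/1.315077 = 0.8806c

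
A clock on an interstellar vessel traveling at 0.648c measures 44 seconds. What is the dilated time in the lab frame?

Proper time Δt₀ = 44 seconds
γ = 1/√(1 - 0.648²) = 1.313
Δt = γΔt₀ = 1.313 × 44 = 57.77 seconds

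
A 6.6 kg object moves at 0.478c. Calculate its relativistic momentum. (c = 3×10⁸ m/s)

γ = 1/√(1 - 0.478²) = 1.1385
v = 0.478 × 3×10⁸ = 1.434×10⁸ m/s
p = γmv = 1.1385 × 6.6 × 1.434×10⁸ = 1.078×10⁹ kg·m/s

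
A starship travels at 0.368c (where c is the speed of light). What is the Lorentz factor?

v/c = 0.368, so (v/c)² = 0.135424
1 - (v/c)² = 0.864576
γ = 1/√(0.864576) = 1.075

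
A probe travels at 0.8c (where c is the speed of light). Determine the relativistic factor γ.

v/c = 0.8, so (v/c)² = 0.64
1 - (v/c)² = 0.36
γ = 1/√(0.36) = 1.667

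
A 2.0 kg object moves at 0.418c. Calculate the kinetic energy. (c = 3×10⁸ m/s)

γ = 1/√(1 - 0.418²) = 1.1008
γ - 1 = 0.1008
KE = (γ-1)mc² = 0.1008 × 2.0 × (3×10⁸)² = 1.814×10¹⁶ J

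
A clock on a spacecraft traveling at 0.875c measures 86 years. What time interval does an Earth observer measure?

Proper time Δt₀ = 86 years
γ = 1/√(1 - 0.875²) = 2.0656
Δt = γΔt₀ = 2.0656 × 86 = 177.6 years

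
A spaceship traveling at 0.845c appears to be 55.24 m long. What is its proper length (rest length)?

Contracted length L = 55.24 m
γ = 1/√(1 - 0.845²) = 1.870
L₀ = γL = 1.870 × 55.24 = 103.3 m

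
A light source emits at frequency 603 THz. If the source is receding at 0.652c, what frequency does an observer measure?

β = v/c = 0.652
(1-β)/(1+β) = 0.348/1.652 = 0.2107
Doppler factor = √(0.2107) = 0.4590
f_obs = 603 × 0.4590 = 276.8 THz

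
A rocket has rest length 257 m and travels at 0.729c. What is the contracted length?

Proper length L₀ = 257 m
γ = 1/√(1 - 0.729²) = 1.461
L = L₀/γ = 257/1.461 = 175.9 m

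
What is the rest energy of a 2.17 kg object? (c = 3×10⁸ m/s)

c² = (3×10⁸)² = 9.000×10¹⁶ m²/s²
E₀ = mc² = 2.17 × 9.000×10¹⁶ = 1.953×10¹⁷ J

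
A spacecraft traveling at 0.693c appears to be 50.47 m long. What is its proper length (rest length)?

Contracted length L = 50.47 m
γ = 1/√(1 - 0.693²) = 1.3871
L₀ = γL = 1.3871 × 50.47 = 70.01 m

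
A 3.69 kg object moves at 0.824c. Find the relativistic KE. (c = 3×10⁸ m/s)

γ = 1/√(1 - 0.824²) = 1.7649
γ - 1 = 0.7649
KE = (γ-1)mc² = 0.7649 × 3.69 × (3×10⁸)² = 2.540×10¹⁷ J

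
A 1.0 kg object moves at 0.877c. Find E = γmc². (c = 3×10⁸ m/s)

γ = 1/√(1 - 0.877²) = 2.081
mc² = 1.0 × (3×10⁸)² = 9.000×10¹⁶ J
E = γmc² = 2.081 × 9.000×10¹⁶ = 1.873×10¹⁷ J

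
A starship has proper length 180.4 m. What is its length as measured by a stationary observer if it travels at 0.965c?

Proper length L₀ = 180.4 m
γ = 1/√(1 - 0.965²) = 3.813
L = L₀/γ = 180.4/3.813 = 47.31 m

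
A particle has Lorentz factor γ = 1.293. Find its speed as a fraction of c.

From γ = 1/√(1 - v²/c²):
1/γ² = 1/1.293² = 0.59814
v²/c² = 1 - 0.59814 = 0.40186
v/c = √(0.40186) = 0.6339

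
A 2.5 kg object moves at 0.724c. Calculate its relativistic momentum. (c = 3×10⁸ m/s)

γ = 1/√(1 - 0.724²) = 1.4497
v = 0.724 × 3×10⁸ = 2.172×10⁸ m/s
p = γmv = 1.4497 × 2.5 × 2.172×10⁸ = 7.872×10⁸ kg·m/s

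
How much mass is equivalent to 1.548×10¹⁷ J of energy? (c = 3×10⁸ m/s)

From E = mc², we get m = E/c²
c² = (3×10⁸)² = 9×10¹⁶ m²/s²
m = 1.548×10¹⁷ / 9×10¹⁶ = 1.720 kg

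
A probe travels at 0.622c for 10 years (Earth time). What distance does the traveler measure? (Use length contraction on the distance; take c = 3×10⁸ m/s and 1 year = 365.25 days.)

Earth distance: d = v × t = 0.622c × 10 yr = 5.8886×10¹⁶ m
γ = 1.2771
d' = d/γ = 5.8886×10¹⁶/1.2771 = 4.611×10¹⁶ m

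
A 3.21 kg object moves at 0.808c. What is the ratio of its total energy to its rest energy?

E = γmc², E₀ = mc²
E/E₀ = γ = 1/√(1 - 0.808²) = 1.697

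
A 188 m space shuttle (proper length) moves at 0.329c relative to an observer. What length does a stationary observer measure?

Proper length L₀ = 188 m
γ = 1/√(1 - 0.329²) = 1.059
L = L₀/γ = 188/1.059 = 177.5 m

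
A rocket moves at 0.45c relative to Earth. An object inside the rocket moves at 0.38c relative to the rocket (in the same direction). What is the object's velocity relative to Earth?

u = (u' + v)/(1 + u'v/c²)
Numerator: 0.38 + 0.45 = 0.83
Denominator: 1 + 0.171 = 1.171
u = 0.83/1.171 = 0.7088c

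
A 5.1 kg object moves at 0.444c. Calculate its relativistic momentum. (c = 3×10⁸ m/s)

γ = 1/√(1 - 0.444²) = 1.116
v = 0.444 × 3×10⁸ = 1.332×10⁸ m/s
p = γmv = 1.116 × 5.1 × 1.332×10⁸ = 7.581×10⁸ kg·m/s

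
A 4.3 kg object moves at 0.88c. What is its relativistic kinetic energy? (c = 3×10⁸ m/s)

γ = 1/√(1 - 0.88²) = 2.1054
γ - 1 = 1.1054
KE = (γ-1)mc² = 1.1054 × 4.3 × (3×10⁸)² = 4.278×10¹⁷ J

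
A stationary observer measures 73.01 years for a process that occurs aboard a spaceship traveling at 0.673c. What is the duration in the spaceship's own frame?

Dilated time Δt = 73.01 years
γ = 1/√(1 - 0.673²) = 1.352
Δt₀ = Δt/γ = 73.01/1.352 = 54.00 years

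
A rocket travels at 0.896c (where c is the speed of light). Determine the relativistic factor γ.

v/c = 0.896, so (v/c)² = 0.802816
1 - (v/c)² = 0.197184
γ = 1/√(0.197184) = 2.252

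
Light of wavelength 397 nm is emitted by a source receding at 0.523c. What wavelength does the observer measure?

β = 0.523
Wavelength Doppler factor = √(1.523/0.477) = √(3.193) = 1.787
λ_obs = 397 × 1.787 = 709.4 nm (redshift)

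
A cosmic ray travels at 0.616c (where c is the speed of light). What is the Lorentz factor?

v/c = 0.616, so (v/c)² = 0.379456
1 - (v/c)² = 0.620544
γ = 1/√(0.620544) = 1.269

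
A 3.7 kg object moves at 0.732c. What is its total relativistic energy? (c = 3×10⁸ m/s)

γ = 1/√(1 - 0.732²) = 1.468
mc² = 3.7 × (3×10⁸)² = 3.330×10¹⁷ J
E = γmc² = 1.468 × 3.330×10¹⁷ = 4.888×10¹⁷ J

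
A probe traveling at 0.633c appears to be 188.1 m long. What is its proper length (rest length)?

Contracted length L = 188.1 m
γ = 1/√(1 - 0.633²) = 1.292
L₀ = γL = 1.292 × 188.1 = 243.0 m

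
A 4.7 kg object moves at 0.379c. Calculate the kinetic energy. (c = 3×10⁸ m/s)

γ = 1/√(1 - 0.379²) = 1.08062
γ - 1 = 0.08062
KE = (γ-1)mc² = 0.08062 × 4.7 × (3×10⁸)² = 3.410×10¹⁶ J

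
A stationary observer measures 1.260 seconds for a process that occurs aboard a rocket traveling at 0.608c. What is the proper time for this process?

Dilated time Δt = 1.260 seconds
γ = 1/√(1 - 0.608²) = 1.260
Δt₀ = Δt/γ = 1.260/1.260 = 1.000 seconds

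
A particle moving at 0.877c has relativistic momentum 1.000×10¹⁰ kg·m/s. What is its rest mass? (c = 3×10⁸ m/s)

γ = 1/√(1 - 0.877²) = 2.081
v = 0.877 × 3×10⁸ = 2.631×10⁸ m/s
m = p/(γv) = 1.000×10¹⁰/(2.081 × 2.631×10⁸) = 18.26 kg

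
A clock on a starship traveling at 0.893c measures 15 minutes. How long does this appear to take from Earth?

Proper time Δt₀ = 15 minutes
γ = 1/√(1 - 0.893²) = 2.222
Δt = γΔt₀ = 2.222 × 15 = 33.33 minutes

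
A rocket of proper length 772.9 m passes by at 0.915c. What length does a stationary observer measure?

Proper length L₀ = 772.9 m
γ = 1/√(1 - 0.915²) = 2.479
L = L₀/γ = 772.9/2.479 = 311.8 m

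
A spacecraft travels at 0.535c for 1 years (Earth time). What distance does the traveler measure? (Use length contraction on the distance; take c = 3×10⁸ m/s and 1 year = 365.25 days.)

Earth distance: d = v × t = 0.535c × 1 yr = 5.0650×10¹⁵ m
γ = 1.1836
d' = d/γ = 5.0650×10¹⁵/1.1836 = 4.279×10¹⁵ m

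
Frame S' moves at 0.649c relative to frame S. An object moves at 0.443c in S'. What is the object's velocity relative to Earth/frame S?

u = (u' + v)/(1 + u'v/c²)
Numerator: 0.443 + 0.649 = 1.092
Denominator: 1 + 0.287507 = 1.287507
u = 1.092/1.287507 = 0.8482c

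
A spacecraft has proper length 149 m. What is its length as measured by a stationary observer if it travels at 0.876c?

Proper length L₀ = 149 m
γ = 1/√(1 - 0.876²) = 2.0734
L = L₀/γ = 149/2.0734 = 71.86 m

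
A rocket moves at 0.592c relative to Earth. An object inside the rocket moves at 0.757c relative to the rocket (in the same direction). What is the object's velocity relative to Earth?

u = (u' + v)/(1 + u'v/c²)
Numerator: 0.757 + 0.592 = 1.349
Denominator: 1 + 0.448144 = 1.448144
u = 1.349/1.448144 = 0.9315c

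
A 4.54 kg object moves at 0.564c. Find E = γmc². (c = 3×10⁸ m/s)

γ = 1/√(1 - 0.564²) = 1.211
mc² = 4.54 × (3×10⁸)² = 4.086×10¹⁷ J
E = γmc² = 1.211 × 4.086×10¹⁷ = 4.948×10¹⁷ J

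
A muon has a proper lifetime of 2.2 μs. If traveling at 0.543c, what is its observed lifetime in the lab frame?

Proper lifetime τ₀ = 2.2 μs
γ = 1/√(1 - 0.543²) = 1.191
τ = γτ₀ = 1.191 × 2.2 μs = 2.620 μs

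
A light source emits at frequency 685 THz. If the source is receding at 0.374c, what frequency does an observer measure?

β = v/c = 0.374
(1-β)/(1+β) = 0.626/1.374 = 0.4556
Doppler factor = √(0.4556) = 0.6750
f_obs = 685 × 0.6750 = 462.4 THz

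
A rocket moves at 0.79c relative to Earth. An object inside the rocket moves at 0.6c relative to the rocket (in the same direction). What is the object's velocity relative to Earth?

u = (u' + v)/(1 + u'v/c²)
Numerator: 0.6 + 0.79 = 1.39
Denominator: 1 + 0.474 = 1.474
u = 1.39/1.474 = 0.9430c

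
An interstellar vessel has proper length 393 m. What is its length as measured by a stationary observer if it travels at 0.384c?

Proper length L₀ = 393 m
γ = 1/√(1 - 0.384²) = 1.083
L = L₀/γ = 393/1.083 = 362.9 m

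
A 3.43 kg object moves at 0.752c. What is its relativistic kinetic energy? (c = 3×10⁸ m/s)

γ = 1/√(1 - 0.752²) = 1.5171
γ - 1 = 0.5171
KE = (γ-1)mc² = 0.5171 × 3.43 × (3×10⁸)² = 1.596×10¹⁷ J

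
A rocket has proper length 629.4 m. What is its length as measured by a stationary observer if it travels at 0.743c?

Proper length L₀ = 629.4 m
γ = 1/√(1 - 0.743²) = 1.494
L = L₀/γ = 629.4/1.494 = 421.3 m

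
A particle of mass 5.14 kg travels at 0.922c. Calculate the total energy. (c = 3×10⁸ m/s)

γ = 1/√(1 - 0.922²) = 2.583
mc² = 5.14 × (3×10⁸)² = 4.626×10¹⁷ J
E = γmc² = 2.583 × 4.626×10¹⁷ = 1.195×10¹⁸ J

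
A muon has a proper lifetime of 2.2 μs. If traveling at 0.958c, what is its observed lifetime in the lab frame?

Proper lifetime τ₀ = 2.2 μs
γ = 1/√(1 - 0.958²) = 3.4871
τ = γτ₀ = 3.4871 × 2.2 μs = 7.672 μs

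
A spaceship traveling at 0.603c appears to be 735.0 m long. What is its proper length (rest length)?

Contracted length L = 735.0 m
γ = 1/√(1 - 0.603²) = 1.25354
L₀ = γL = 1.25354 × 735.0 = 921.4 m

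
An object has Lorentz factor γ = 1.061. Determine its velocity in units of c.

From γ = 1/√(1 - v²/c²):
1/γ² = 1/1.061² = 0.8883
v²/c² = 1 - 0.8883 = 0.1117
v/c = √(0.1117) = 0.3342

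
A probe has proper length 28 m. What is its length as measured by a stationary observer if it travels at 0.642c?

Proper length L₀ = 28 m
γ = 1/√(1 - 0.642²) = 1.304
L = L₀/γ = 28/1.304 = 21.47 m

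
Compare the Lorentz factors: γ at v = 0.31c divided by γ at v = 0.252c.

γ₁ = 1/√(1 - 0.31²) = 1.052
γ₂ = 1/√(1 - 0.252²) = 1.033
γ₁/γ₂ = 1.052/1.033 = 1.018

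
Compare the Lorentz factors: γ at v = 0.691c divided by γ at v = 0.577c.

γ₁ = 1/√(1 - 0.691²) = 1.383
γ₂ = 1/√(1 - 0.577²) = 1.224
γ₁/γ₂ = 1.383/1.224 = 1.130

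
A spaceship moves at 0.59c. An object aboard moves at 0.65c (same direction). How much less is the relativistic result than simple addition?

Classical: u' + v = 0.65 + 0.59 = 1.24c
Relativistic: u = (0.65 + 0.59)/(1 + 0.3835) = 1.24/1.3835 = 0.8963c
Difference: 1.24 - 0.8963 = 0.3437c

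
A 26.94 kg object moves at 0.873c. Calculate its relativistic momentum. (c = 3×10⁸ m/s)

γ = 1/√(1 - 0.873²) = 2.0504
v = 0.873 × 3×10⁸ = 2.619×10⁸ m/s
p = γmv = 2.0504 × 26.94 × 2.619×10⁸ = 1.447×10¹⁰ kg·m/s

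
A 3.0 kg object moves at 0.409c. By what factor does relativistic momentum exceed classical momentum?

p_rel = γmv, p_class = mv
Ratio = γ = 1/√(1 - 0.409²) = 1.096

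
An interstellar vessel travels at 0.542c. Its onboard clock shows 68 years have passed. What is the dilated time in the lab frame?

Proper time Δt₀ = 68 years
γ = 1/√(1 - 0.542²) = 1.190
Δt = γΔt₀ = 1.190 × 68 = 80.92 years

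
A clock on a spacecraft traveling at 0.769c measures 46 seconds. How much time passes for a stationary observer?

Proper time Δt₀ = 46 seconds
γ = 1/√(1 - 0.769²) = 1.5643
Δt = γΔt₀ = 1.5643 × 46 = 71.96 seconds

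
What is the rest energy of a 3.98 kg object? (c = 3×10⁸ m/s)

c² = (3×10⁸)² = 9.000×10¹⁶ m²/s²
E₀ = mc² = 3.98 × 9.000×10¹⁶ = 3.582×10¹⁷ J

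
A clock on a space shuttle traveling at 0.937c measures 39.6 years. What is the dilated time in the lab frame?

Proper time Δt₀ = 39.6 years
γ = 1/√(1 - 0.937²) = 2.863
Δt = γΔt₀ = 2.863 × 39.6 = 113.4 years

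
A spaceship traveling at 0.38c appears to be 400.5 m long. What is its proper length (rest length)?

Contracted length L = 400.5 m
γ = 1/√(1 - 0.38²) = 1.0811
L₀ = γL = 1.0811 × 400.5 = 433.0 m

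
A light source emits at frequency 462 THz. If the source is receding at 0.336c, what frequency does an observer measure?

β = v/c = 0.336
(1-β)/(1+β) = 0.664/1.336 = 0.4970
Doppler factor = √(0.4970) = 0.7050
f_obs = 462 × 0.7050 = 325.7 THz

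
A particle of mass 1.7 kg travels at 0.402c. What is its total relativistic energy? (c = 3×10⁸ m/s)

γ = 1/√(1 - 0.402²) = 1.092
mc² = 1.7 × (3×10⁸)² = 1.530×10¹⁷ J
E = γmc² = 1.092 × 1.530×10¹⁷ = 1.671×10¹⁷ J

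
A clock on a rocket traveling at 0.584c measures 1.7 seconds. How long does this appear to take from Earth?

Proper time Δt₀ = 1.7 seconds
γ = 1/√(1 - 0.584²) = 1.232
Δt = γΔt₀ = 1.232 × 1.7 = 2.094 seconds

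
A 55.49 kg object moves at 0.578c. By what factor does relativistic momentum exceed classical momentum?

p_rel = γmv, p_class = mv
Ratio = γ = 1/√(1 - 0.578²) = 1.225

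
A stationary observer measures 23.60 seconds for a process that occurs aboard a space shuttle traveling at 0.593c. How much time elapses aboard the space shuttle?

Dilated time Δt = 23.60 seconds
γ = 1/√(1 - 0.593²) = 1.242
Δt₀ = Δt/γ = 23.60/1.242 = 19.00 seconds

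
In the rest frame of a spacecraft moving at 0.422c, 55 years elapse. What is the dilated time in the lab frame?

Proper time Δt₀ = 55 years
γ = 1/√(1 - 0.422²) = 1.103
Δt = γΔt₀ = 1.103 × 55 = 60.67 years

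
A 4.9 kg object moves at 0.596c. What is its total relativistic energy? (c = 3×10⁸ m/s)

γ = 1/√(1 - 0.596²) = 1.2454
mc² = 4.9 × (3×10⁸)² = 4.410×10¹⁷ J
E = γmc² = 1.2454 × 4.410×10¹⁷ = 5.492×10¹⁷ J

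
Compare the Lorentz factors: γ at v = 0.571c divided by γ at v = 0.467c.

γ₁ = 1/√(1 - 0.571²) = 1.218
γ₂ = 1/√(1 - 0.467²) = 1.131
γ₁/γ₂ = 1.218/1.131 = 1.077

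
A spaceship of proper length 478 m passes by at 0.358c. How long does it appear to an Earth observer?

Proper length L₀ = 478 m
γ = 1/√(1 - 0.358²) = 1.071
L = L₀/γ = 478/1.071 = 446.3 m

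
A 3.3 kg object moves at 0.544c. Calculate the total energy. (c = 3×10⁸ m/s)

γ = 1/√(1 - 0.544²) = 1.192
mc² = 3.3 × (3×10⁸)² = 2.970×10¹⁷ J
E = γmc² = 1.192 × 2.970×10¹⁷ = 3.540×10¹⁷ J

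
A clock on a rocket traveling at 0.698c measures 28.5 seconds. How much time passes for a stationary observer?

Proper time Δt₀ = 28.5 seconds
γ = 1/√(1 - 0.698²) = 1.3965
Δt = γΔt₀ = 1.3965 × 28.5 = 39.80 seconds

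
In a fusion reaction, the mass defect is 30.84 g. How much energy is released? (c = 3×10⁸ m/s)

Convert mass defect: Δm = 30.84 g = 0.03084 kg
E = Δm·c² = 0.03084 × (3×10⁸)²
= 0.03084 × 9×10¹⁶ = 2.776×10¹⁵ J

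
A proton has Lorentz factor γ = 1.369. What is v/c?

From γ = 1/√(1 - v²/c²):
1/γ² = 1/1.369² = 0.53357
v²/c² = 1 - 0.53357 = 0.46643
v/c = √(0.46643) = 0.6830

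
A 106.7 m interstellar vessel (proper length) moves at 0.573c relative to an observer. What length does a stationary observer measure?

Proper length L₀ = 106.7 m
γ = 1/√(1 - 0.573²) = 1.22017
L = L₀/γ = 106.7/1.22017 = 87.45 m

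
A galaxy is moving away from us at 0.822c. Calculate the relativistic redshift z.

β = 0.822
(1+β)/(1-β) = 1.822/0.178 = 10.236
√(10.236) = 3.199
z = 3.199 - 1 = 2.199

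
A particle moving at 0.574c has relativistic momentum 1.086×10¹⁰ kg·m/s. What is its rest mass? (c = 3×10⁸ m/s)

γ = 1/√(1 - 0.574²) = 1.2212
v = 0.574 × 3×10⁸ = 1.722×10⁸ m/s
m = p/(γv) = 1.086×10¹⁰/(1.2212 × 1.722×10⁸) = 51.64 kg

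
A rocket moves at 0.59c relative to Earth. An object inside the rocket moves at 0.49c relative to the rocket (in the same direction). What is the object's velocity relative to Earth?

u = (u' + v)/(1 + u'v/c²)
Numerator: 0.49 + 0.59 = 1.08
Denominator: 1 + 0.2891 = 1.2891
u = 1.08/1.2891 = 0.8378c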